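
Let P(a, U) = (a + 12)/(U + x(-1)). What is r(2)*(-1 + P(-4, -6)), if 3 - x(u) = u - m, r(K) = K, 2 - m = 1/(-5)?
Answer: 78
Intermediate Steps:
m = 11/5 (m = 2 - 1/(-5) = 2 - (-1)/5 = 2 - 1*(-⅕) = 2 + ⅕ = 11/5 ≈ 2.2000)
x(u) = 26/5 - u (x(u) = 3 - (u - 1*11/5) = 3 - (u - 11/5) = 3 - (-11/5 + u) = 3 + (11/5 - u) = 26/5 - u)
P(a, U) = (12 + a)/(31/5 + U) (P(a, U) = (a + 12)/(U + (26/5 - 1*(-1))) = (12 + a)/(U + (26/5 + 1)) = (12 + a)/(U + 31/5) = (12 + a)/(31/5 + U))
r(2)*(-1 + P(-4, -6)) = 2*(-1 + 5*(12 - 4)/(31 + 5*(-6))) = 2*(-1 + 5*8/(31 - 30)) = 2*(-1 + 5*8/1) = 2*(-1 + 5*1*8) = 2*(-1 + 40) = 2*39 = 78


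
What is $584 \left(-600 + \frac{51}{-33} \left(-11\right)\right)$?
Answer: $-340472$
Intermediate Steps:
$584 \left(-600 + \frac{51}{-33} \left(-11\right)\right) = 584 \left(-600 + 51 \left(- \frac{1}{33}\right) \left(-11\right)\right) = 584 \left(-600 - -17\right) = 584 \left(-600 + 17\right) = 584 \left(-583\right) = -340472$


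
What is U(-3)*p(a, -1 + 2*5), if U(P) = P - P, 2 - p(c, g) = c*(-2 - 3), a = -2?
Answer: 0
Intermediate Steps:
p(c, g) = 2 + 5*c (p(c, g) = 2 - c*(-2 - 3) = 2 - c*(-5) = 2 - (-5)*c = 2 + 5*c)
U(P) = 0
U(-3)*p(a, -1 + 2*5) = 0*(2 + 5*(-2)) = 0*(2 - 10) = 0*(-8) = 0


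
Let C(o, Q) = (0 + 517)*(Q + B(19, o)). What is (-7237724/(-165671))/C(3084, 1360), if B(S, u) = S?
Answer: 7237724/118113979753 ≈ 6.1277e-5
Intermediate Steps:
C(o, Q) = 9823 + 517*Q (C(o, Q) = (0 + 517)*(Q + 19) = 517*(19 + Q) = 9823 + 517*Q)
(-7237724/(-165671))/C(3084, 1360) = (-7237724/(-165671))/(9823 + 517*1360) = (-7237724*(-1/165671))/(9823 + 703120) = (7237724/165671)/712943 = (7237724/165671)*(1/712943) = 7237724/118113979753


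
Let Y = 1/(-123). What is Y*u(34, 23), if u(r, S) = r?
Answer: -34/123 ≈ -0.27642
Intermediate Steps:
Y = -1/123 ≈ -0.0081301
Y*u(34, 23) = -1/123*34 = -34/123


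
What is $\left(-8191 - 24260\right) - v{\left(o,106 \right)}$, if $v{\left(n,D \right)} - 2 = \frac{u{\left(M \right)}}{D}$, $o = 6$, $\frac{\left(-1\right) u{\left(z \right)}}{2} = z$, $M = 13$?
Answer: $- \frac{1719996}{53} \approx -32453.0$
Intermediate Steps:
$u{\left(z \right)} = - 2 z$
$v{\left(n,D \right)} = 2 - \frac{26}{D}$ ($v{\left(n,D \right)} = 2 + \frac{\left(-2\right) 13}{D} = 2 - \frac{26}{D}$)
$\left(-8191 - 24260\right) - v{\left(o,106 \right)} = \left(-8191 - 24260\right) - \left(2 - \frac{26}{106}\right) = \left(-8191 - 24260\right) - \left(2 - \frac{13}{53}\right) = -32451 - \left(2 - \frac{13}{53}\right) = -32451 - \frac{93}{53} = - \frac{1719996}{53}$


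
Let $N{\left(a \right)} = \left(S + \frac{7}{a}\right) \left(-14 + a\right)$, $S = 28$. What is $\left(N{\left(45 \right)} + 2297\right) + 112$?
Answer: $\frac{147682}{45} \approx 3281.8$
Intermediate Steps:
$N{\left(a \right)} = \left(-14 + a\right) \left(28 + \frac{7}{a}\right)$ ($N{\left(a \right)} = \left(28 + \frac{7}{a}\right) \left(-14 + a\right) = \left(-14 + a\right) \left(28 + \frac{7}{a}\right)$)
$\left(N{\left(45 \right)} + 2297\right) + 112 = \left(\left(-385 - \frac{98}{45} + 28 \cdot 45\right) + 2297\right) + 112 = \left(\left(-385 - \frac{98}{45} + 1260\right) + 2297\right) + 112 = \left(\frac{39277}{45} + 2297\right) + 112 = \frac{142642}{45} + 112 = \frac{147682}{45}$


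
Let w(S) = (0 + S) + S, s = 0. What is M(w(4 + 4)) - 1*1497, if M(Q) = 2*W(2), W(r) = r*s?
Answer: -1497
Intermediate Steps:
w(S) = 2*S (w(S) = S + S = 2*S)
W(r) = 0 (W(r) = r*0 = 0)
M(Q) = 0 (M(Q) = 2*0 = 0)
M(w(4 + 4)) - 1*1497 = 0 - 1*1497 = 0 - 1497 = -1497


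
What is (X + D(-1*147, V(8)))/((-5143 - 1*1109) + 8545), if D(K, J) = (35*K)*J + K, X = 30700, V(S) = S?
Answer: -10607/2293 ≈ -4.6258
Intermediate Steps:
D(K, J) = K + 35*J*K (D(K, J) = 35*J*K + K = K + 35*J*K)
(X + D(-1*147, V(8)))/((-5143 - 1*1109) + 8545) = (30700 + (-1*147)*(1 + 35*8))/((-5143 - 1*1109) + 8545) = (30700 - 147*(1 + 280))/((-5143 - 1109) + 8545) = (30700 - 147*281)/(-6252 + 8545) = (30700 - 41307)/2293 = -10607*1/2293 = -10607/2293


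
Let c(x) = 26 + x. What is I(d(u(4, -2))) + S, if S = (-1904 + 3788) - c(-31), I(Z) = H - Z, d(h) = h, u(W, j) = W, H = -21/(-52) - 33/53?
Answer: 5194457/2756 ≈ 1884.8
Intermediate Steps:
H = -603/2756 (H = -21*(-1/52) - 33*1/53 = 21/52 - 33/53 = -603/2756 ≈ -0.21880)
I(Z) = -603/2756 - Z
S = 1889 (S = (-1904 + 3788) - (26 - 31) = 1884 - 1*(-5) = 1884 + 5 = 1889)
I(d(u(4, -2))) + S = (-603/2756 - 1*4) + 1889 = (-603/2756 - 4) + 1889 = -11627/2756 + 1889 = 5194457/2756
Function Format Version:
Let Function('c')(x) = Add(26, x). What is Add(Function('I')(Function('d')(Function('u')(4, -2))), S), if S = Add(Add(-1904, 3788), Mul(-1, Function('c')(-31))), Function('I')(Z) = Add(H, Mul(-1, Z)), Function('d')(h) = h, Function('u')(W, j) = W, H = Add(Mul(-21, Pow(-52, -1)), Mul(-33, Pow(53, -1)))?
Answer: Rational(5194457, 2756) ≈ 1884.8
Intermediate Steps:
H = Rational(-603, 2756) (H = Add(Mul(-21, Rational(-1, 52)), Mul(-33, Rational(1, 53))) = Add(Rational(21, 52), Rational(-33, 53)) = Rational(-603, 2756) ≈ -0.21880)
Function('I')(Z) = Add(Rational(-603, 2756), Mul(-1, Z))
S = 1889 (S = Add(Add(-1904, 3788), Mul(-1, Add(26, -31))) = Add(1884, Mul(-1, -5)) = Add(1884, 5) = 1889)
Add(Function('I')(Function('d')(Function('u')(4, -2))), S) = Add(Add(Rational(-603, 2756), Mul(-1, 4)), 1889) = Add(Add(Rational(-603, 2756), -4), 1889) = Add(Rational(-11627, 2756), 1889) = Rational(5194457, 2756)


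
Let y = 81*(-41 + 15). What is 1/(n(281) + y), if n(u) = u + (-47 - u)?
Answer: -1/2153 ≈ -0.00046447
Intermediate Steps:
y = -2106 (y = 81*(-26) = -2106)
n(u) = -47
1/(n(281) + y) = 1/(-47 - 2106) = 1/(-2153) = -1/2153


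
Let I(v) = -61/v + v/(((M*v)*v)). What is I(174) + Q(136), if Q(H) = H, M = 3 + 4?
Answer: 27537/203 ≈ 135.65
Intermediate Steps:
M = 7
I(v) = -426/(7*v) (I(v) = -61/v + v/(((7*v)*v)) = -61/v + v/((7*v²)) = -61/v + v*(1/(7*v²)) = -61/v + 1/(7*v) = -426/(7*v))
I(174) + Q(136) = -426/7/174 + 136 = -426/7*1/174 + 136 = -71/203 + 136 = 27537/203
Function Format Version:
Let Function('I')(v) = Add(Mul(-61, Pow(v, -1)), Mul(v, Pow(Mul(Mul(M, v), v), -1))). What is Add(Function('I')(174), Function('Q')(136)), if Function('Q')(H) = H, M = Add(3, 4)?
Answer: Rational(27537, 203) ≈ 135.65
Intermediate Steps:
M = 7
Function('I')(v) = Mul(Rational(-426, 7), Pow(v, -1)) (Function('I')(v) = Add(Mul(-61, Pow(v, -1)), Mul(v, Pow(Mul(Mul(7, v), v), -1))) = Add(Mul(-61, Pow(v, -1)), Mul(v, Pow(Mul(7, Pow(v, 2)), -1))) = Add(Mul(-61, Pow(v, -1)), Mul(v, Mul(Rational(1, 7), Pow(v, -2)))) = Add(Mul(-61, Pow(v, -1)), Mul(Rational(1, 7), Pow(v, -1))) = Mul(Rational(-426, 7), Pow(v, -1)))
Add(Function('I')(174), Function('Q')(136)) = Add(Mul(Rational(-426, 7), Pow(174, -1)), 136) = Add(Mul(Rational(-426, 7), Rational(1, 174)), 136) = Add(Rational(-71, 203), 136) = Rational(27537, 203)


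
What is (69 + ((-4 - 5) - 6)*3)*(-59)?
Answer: -1416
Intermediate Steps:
(69 + ((-4 - 5) - 6)*3)*(-59) = (69 + (-9 - 6)*3)*(-59) = (69 - 15*3)*(-59) = (69 - 45)*(-59) = 24*(-59) = -1416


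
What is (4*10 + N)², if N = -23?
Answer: 289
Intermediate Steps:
(4*10 + N)² = (4*10 - 23)² = (40 - 23)² = 17² = 289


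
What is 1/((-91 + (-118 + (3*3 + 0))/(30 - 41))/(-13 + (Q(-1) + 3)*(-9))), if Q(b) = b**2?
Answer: 539/892 ≈ 0.60426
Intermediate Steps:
1/((-91 + (-118 + (3*3 + 0))/(30 - 41))/(-13 + (Q(-1) + 3)*(-9))) = 1/((-91 + (-118 + (3*3 + 0))/(30 - 41))/(-13 + ((-1)**2 + 3)*(-9))) = 1/((-91 + (-118 + (9 + 0))/(-11))/(-13 + (1 + 3)*(-9))) = 1/((-91 + (-118 + 9)*(-1/11))/(-13 + 4*(-9))) = 1/((-91 - 109*(-1/11))/(-13 - 36)) = 1/((-91 + 109/11)/(-49)) = 1/(-892/11*(-1/49)) = 1/(892/539) = 539/892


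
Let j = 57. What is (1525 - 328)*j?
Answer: 68229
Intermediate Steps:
(1525 - 328)*j = (1525 - 328)*57 = 1197*57 = 68229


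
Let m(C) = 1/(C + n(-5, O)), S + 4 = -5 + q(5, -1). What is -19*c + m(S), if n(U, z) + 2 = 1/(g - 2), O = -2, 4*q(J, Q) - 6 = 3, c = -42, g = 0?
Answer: 29522/37 ≈ 797.89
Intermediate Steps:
q(J, Q) = 9/4 (q(J, Q) = 3/2 + (¼)*3 = 3/2 + ¾ = 9/4)
n(U, z) = -5/2 (n(U, z) = -2 + 1/(0 - 2) = -2 + 1/(-2) = -2 - ½ = -5/2)
S = -27/4 (S = -4 + (-5 + 9/4) = -4 - 11/4 = -27/4 ≈ -6.7500)
m(C) = 1/(-5/2 + C) (m(C) = 1/(C - 5/2) = 1/(-5/2 + C))
-19*c + m(S) = -19*(-42) + 2/(-5 + 2*(-27/4)) = 798 + 2/(-5 - 27/2) = 798 + 2/(-37/2) = 798 + 2*(-2/37) = 798 - 4/37 = 29522/37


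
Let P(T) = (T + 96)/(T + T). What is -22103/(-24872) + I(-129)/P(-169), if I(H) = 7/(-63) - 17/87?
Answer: -251410421/473886216 ≈ -0.53053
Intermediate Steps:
P(T) = (96 + T)/(2*T) (P(T) = (96 + T)/((2*T)) = (96 + T)*(1/(2*T)) = (96 + T)/(2*T))
I(H) = -80/261 (I(H) = 7*(-1/63) - 17*1/87 = -⅑ - 17/87 = -80/261)
-22103/(-24872) + I(-129)/P(-169) = -22103/(-24872) - 80*(-338/(96 - 169))/261 = -22103*(-1/24872) - 80/(261*((½)*(-1/169)*(-73))) = 22103/24872 - 80/(261*73/338) = 22103/24872 - 80/261*338/73 = 22103/24872 - 27040/19053 = -251410421/473886216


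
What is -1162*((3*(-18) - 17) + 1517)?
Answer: -1680252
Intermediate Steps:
-1162*((3*(-18) - 17) + 1517) = -1162*((-54 - 17) + 1517) = -1162*(-71 + 1517) = -1162*1446 = -1680252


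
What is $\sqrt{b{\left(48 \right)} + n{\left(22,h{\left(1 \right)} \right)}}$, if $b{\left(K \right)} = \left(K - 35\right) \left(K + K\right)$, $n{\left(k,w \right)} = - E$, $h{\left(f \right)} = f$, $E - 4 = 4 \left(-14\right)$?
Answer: $10 \sqrt{13} \approx 36.056$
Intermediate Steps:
$E = -52$ ($E = 4 + 4 \left(-14\right) = 4 - 56 = -52$)
$n{\left(k,w \right)} = 52$ ($n{\left(k,w \right)} = \left(-1\right) \left(-52\right) = 52$)
$b{\left(K \right)} = 2 K \left(-35 + K\right)$ ($b{\left(K \right)} = \left(-35 + K\right) 2 K = 2 K \left(-35 + K\right)$)
$\sqrt{b{\left(48 \right)} + n{\left(22,h{\left(1 \right)} \right)}} = \sqrt{2 \cdot 48 \left(-35 + 48\right) + 52} = \sqrt{2 \cdot 48 \cdot 13 + 52} = \sqrt{1248 + 52} = \sqrt{1300} = 10 \sqrt{13}$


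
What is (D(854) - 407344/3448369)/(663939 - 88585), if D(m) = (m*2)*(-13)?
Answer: -38283996310/992016448813 ≈ -0.038592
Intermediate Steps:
D(m) = -26*m (D(m) = (2*m)*(-13) = -26*m)
(D(854) - 407344/3448369)/(663939 - 88585) = (-26*854 - 407344/3448369)/(663939 - 88585) = (-22204 - 407344*1/3448369)/575354 = (-22204 - 407344/3448369)*(1/575354) = -76567992620/3448369*1/575354 = -38283996310/992016448813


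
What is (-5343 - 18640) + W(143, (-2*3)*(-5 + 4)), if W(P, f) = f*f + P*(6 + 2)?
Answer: -22803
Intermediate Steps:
W(P, f) = f² + 8*P (W(P, f) = f² + P*8 = f² + 8*P)
(-5343 - 18640) + W(143, (-2*3)*(-5 + 4)) = (-5343 - 18640) + (((-2*3)*(-5 + 4))² + 8*143) = -23983 + ((-6*(-1))² + 1144) = -23983 + (6² + 1144) = -23983 + (36 + 1144) = -23983 + 1180 = -22803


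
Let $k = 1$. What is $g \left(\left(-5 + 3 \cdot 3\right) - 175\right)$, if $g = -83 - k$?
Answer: $14364$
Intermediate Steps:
$g = -84$ ($g = -83 - 1 = -84$)
$g \left(\left(-5 + 3 \cdot 3\right) - 175\right) = - 84 \left(\left(-5 + 3 \cdot 3\right) - 175\right) = - 84 \left(\left(-5 + 9\right) - 175\right) = - 84 \left(4 - 175\right) = \left(-84\right) \left(-171\right) = 14364$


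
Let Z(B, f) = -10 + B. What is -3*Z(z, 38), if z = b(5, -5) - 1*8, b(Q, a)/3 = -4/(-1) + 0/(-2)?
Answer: 18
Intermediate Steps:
b(Q, a) = 12 (b(Q, a) = 3*(-4/(-1) + 0/(-2)) = 3*(-4*(-1) + 0*(-½)) = 3*(4 + 0) = 3*4 = 12)
z = 4 (z = 12 - 1*8 = 12 - 8 = 4)
-3*Z(z, 38) = -3*(-10 + 4) = -3*(-6) = 18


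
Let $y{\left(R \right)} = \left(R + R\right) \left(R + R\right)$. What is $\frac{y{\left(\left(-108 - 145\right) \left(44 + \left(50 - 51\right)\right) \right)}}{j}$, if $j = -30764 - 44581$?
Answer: $- \frac{473410564}{75345} \approx -6283.2$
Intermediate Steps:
$y{\left(R \right)} = 4 R^{2}$ ($y{\left(R \right)} = 2 R 2 R = 4 R^{2}$)
$j = -75345$ ($j = -30764 - 44581 = -75345$)
$\frac{y{\left(\left(-108 - 145\right) \left(44 + \left(50 - 51\right)\right) \right)}}{j} = \frac{4 \left(\left(-108 - 145\right) \left(44 + \left(50 - 51\right)\right)\right)^{2}}{-75345} = 4 \left(- 253 \left(44 + \left(50 - 51\right)\right)\right)^{2} \left(- \frac{1}{75345}\right) = 4 \left(- 253 \left(44 - 1\right)\right)^{2} \left(- \frac{1}{75345}\right) = 4 \left(\left(-253\right) 43\right)^{2} \left(- \frac{1}{75345}\right) = 4 \left(-10879\right)^{2} \left(- \frac{1}{75345}\right) = 4 \cdot 118352641 \left(- \frac{1}{75345}\right) = 473410564 \left(- \frac{1}{75345}\right) = - \frac{473410564}{75345}$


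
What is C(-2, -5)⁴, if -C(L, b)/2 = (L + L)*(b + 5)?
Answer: 0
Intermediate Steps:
C(L, b) = -4*L*(5 + b) (C(L, b) = -2*(L + L)*(b + 5) = -2*2*L*(5 + b) = -4*L*(5 + b))
C(-2, -5)⁴ = (-4*(-2)*(5 - 5))⁴ = (-4*(-2)*0)⁴ = 0⁴ = 0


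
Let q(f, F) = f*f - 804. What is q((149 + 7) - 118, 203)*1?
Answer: 640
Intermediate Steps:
q(f, F) = -804 + f**2 (q(f, F) = f**2 - 804 = -804 + f**2)
q((149 + 7) - 118, 203)*1 = (-804 + ((149 + 7) - 118)**2)*1 = (-804 + (156 - 118)**2)*1 = (-804 + 38**2)*1 = (-804 + 1444)*1 = 640*1 = 640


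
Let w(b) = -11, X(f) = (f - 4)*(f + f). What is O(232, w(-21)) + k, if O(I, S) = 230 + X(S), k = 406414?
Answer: 406974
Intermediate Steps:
X(f) = 2*f*(-4 + f) (X(f) = (-4 + f)*(2*f) = 2*f*(-4 + f))
O(I, S) = 230 + 2*S*(-4 + S)
O(232, w(-21)) + k = (230 + 2*(-11)*(-4 - 11)) + 406414 = (230 + 2*(-11)*(-15)) + 406414 = (230 + 330) + 406414 = 560 + 406414 = 406974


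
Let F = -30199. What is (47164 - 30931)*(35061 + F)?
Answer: 78924846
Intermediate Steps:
(47164 - 30931)*(35061 + F) = (47164 - 30931)*(35061 - 30199) = 16233*4862 = 78924846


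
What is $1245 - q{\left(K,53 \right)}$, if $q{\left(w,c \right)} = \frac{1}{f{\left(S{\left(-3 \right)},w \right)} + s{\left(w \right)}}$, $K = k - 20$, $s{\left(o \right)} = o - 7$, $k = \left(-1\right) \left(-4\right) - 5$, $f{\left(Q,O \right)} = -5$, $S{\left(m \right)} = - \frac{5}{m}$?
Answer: $\frac{41086}{33} \approx 1245.0$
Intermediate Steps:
$k = -1$ ($k = 4 - 5 = -1$)
$s{\left(o \right)} = -7 + o$
$K = -21$ ($K = -1 - 20 = -21$)
$q{\left(w,c \right)} = \frac{1}{-12 + w}$ ($q{\left(w,c \right)} = \frac{1}{-5 + \left(-7 + w\right)} = \frac{1}{-12 + w}$)
$1245 - q{\left(K,53 \right)} = 1245 - \frac{1}{-12 - 21} = 1245 - \frac{1}{-33} = 1245 - - \frac{1}{33} = 1245 + \frac{1}{33} = \frac{41086}{33}$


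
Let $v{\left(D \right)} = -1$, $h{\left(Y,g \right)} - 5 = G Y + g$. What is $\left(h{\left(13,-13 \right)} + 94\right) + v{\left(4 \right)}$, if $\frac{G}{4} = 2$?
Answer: $189$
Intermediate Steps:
$G = 8$ ($G = 4 \cdot 2 = 8$)
$h{\left(Y,g \right)} = 5 + g + 8 Y$ ($h{\left(Y,g \right)} = 5 + \left(8 Y + g\right) = 5 + \left(g + 8 Y\right) = 5 + g + 8 Y$)
$\left(h{\left(13,-13 \right)} + 94\right) + v{\left(4 \right)} = \left(\left(5 - 13 + 8 \cdot 13\right) + 94\right) - 1 = \left(\left(5 - 13 + 104\right) + 94\right) - 1 = \left(96 + 94\right) - 1 = 190 - 1 = 189$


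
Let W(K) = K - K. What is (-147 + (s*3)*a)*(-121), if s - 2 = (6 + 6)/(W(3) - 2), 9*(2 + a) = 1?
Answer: 45133/3 ≈ 15044.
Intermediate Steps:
a = -17/9 (a = -2 + (⅑)*1 = -2 + ⅑ = -17/9 ≈ -1.8889)
W(K) = 0
s = -4 (s = 2 + (6 + 6)/(0 - 2) = 2 + 12/(-2) = 2 + 12*(-½) = 2 - 6 = -4)
(-147 + (s*3)*a)*(-121) = (-147 - 4*3*(-17/9))*(-121) = (-147 - 12*(-17/9))*(-121) = (-147 + 68/3)*(-121) = -373/3*(-121) = 45133/3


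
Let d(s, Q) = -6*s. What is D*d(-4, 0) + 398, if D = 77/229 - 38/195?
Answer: 5974734/14885 ≈ 401.39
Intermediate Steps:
D = 6313/44655 (D = 77*(1/229) - 38*1/195 = 77/229 - 38/195 = 6313/44655 ≈ 0.14137)
D*d(-4, 0) + 398 = 6313*(-6*(-4))/44655 + 398 = (6313/44655)*24 + 398 = 50504/14885 + 398 = 5974734/14885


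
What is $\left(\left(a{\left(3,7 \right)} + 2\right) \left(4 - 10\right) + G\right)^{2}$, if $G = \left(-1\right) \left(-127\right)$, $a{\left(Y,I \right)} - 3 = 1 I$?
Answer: $3025$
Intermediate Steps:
$a{\left(Y,I \right)} = 3 + I$ ($a{\left(Y,I \right)} = 3 + 1 I = 3 + I$)
$G = 127$
$\left(\left(a{\left(3,7 \right)} + 2\right) \left(4 - 10\right) + G\right)^{2} = \left(\left(\left(3 + 7\right) + 2\right) \left(4 - 10\right) + 127\right)^{2} = \left(\left(10 + 2\right) \left(-6\right) + 127\right)^{2} = \left(12 \left(-6\right) + 127\right)^{2} = \left(-72 + 127\right)^{2} = 55^{2} = 3025$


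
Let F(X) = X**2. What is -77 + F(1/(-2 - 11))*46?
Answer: -12967/169 ≈ -76.728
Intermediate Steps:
-77 + F(1/(-2 - 11))*46 = -77 + (1/(-2 - 11))**2*46 = -77 + (1/(-13))**2*46 = -77 + (-1/13)**2*46 = -77 + (1/169)*46 = -77 + 46/169 = -12967/169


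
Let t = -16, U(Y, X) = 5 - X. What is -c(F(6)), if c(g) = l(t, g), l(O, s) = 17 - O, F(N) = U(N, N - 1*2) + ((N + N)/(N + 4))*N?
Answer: -33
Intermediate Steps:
F(N) = 7 - N + 2*N**2/(4 + N) (F(N) = (5 - (N - 1*2)) + ((N + N)/(N + 4))*N = (5 - (N - 2)) + ((2*N)/(4 + N))*N = (5 - (-2 + N)) + (2*N/(4 + N))*N = (5 + (2 - N)) + 2*N**2/(4 + N) = (7 - N) + 2*N**2/(4 + N) = 7 - N + 2*N**2/(4 + N))
c(g) = 33 (c(g) = 17 - 1*(-16) = 17 + 16 = 33)
-c(F(6)) = -1*33 = -33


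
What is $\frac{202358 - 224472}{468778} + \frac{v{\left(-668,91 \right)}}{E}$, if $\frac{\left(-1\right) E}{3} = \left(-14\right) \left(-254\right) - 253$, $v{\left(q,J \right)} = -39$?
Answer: $- \frac{33474214}{774186867} \approx -0.043238$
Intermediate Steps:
$E = -9909$ ($E = - 3 \left(\left(-14\right) \left(-254\right) - 253\right) = - 3 \left(3556 - 253\right) = \left(-3\right) 3303 = -9909$)
$\frac{202358 - 224472}{468778} + \frac{v{\left(-668,91 \right)}}{E} = \frac{202358 - 224472}{468778} - \frac{39}{-9909} = \left(-22114\right) \frac{1}{468778} - - \frac{13}{3303} = - \frac{11057}{234389} + \frac{13}{3303} = - \frac{33474214}{774186867}$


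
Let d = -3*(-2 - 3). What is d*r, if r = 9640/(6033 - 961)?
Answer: 18075/634 ≈ 28.509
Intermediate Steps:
r = 1205/634 (r = 9640/5072 = 9640*(1/5072) = 1205/634 ≈ 1.9006)
d = 15 (d = -3*(-5) = 15)
d*r = 15*(1205/634) = 18075/634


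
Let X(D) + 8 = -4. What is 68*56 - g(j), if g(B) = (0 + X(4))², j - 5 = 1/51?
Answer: 3664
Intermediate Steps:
j = 256/51 (j = 5 + 1/51 = 256/51 ≈ 5.0196)
X(D) = -12 (X(D) = -8 - 4 = -12)
g(B) = 144 (g(B) = (0 - 12)² = (-12)² = 144)
68*56 - g(j) = 68*56 - 1*144 = 3808 - 144 = 3664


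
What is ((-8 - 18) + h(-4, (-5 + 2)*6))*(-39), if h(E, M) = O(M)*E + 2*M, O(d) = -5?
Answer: 1638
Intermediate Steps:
h(E, M) = -5*E + 2*M
((-8 - 18) + h(-4, (-5 + 2)*6))*(-39) = ((-8 - 18) + (-5*(-4) + 2*((-5 + 2)*6)))*(-39) = (-26 + (20 + 2*(-3*6)))*(-39) = (-26 + (20 + 2*(-18)))*(-39) = (-26 + (20 - 36))*(-39) = (-26 - 16)*(-39) = -42*(-39) = 1638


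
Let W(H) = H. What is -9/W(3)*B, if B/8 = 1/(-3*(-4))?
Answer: -2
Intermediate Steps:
B = ⅔ (B = 8*(1/(-3*(-4))) = 8*(1/12) = ⅔ ≈ 0.66667)
-9/W(3)*B = -9/3*2/3 = -9*(⅓)*2/3 = -3*2/3 = -1*2 = -2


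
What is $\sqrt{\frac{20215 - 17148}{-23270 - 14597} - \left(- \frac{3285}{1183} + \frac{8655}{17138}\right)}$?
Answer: $\frac{\sqrt{21165358795520428874}}{3108199094} \approx 1.4801$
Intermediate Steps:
$\sqrt{\frac{20215 - 17148}{-23270 - 14597} - \left(- \frac{3285}{1183} + \frac{8655}{17138}\right)} = \sqrt{\frac{3067}{-37867} - \left(\frac{8655}{17138} + \frac{13140}{-4732}\right)} = \sqrt{3067 \left(- \frac{1}{37867}\right) - - \frac{46059465}{20274254}} = \sqrt{- \frac{3067}{37867} + \left(\frac{3285}{1183} - \frac{8655}{17138}\right)} = \sqrt{- \frac{3067}{37867} + \frac{46059465}{20274254}} = \sqrt{\frac{88523822323}{40406588222}} = \frac{\sqrt{21165358795520428874}}{3108199094}$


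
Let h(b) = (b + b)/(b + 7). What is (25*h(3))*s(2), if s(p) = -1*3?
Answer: -45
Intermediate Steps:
h(b) = 2*b/(7 + b) (h(b) = (2*b)/(7 + b) = 2*b/(7 + b))
s(p) = -3
(25*h(3))*s(2) = (25*(2*3/(7 + 3)))*(-3) = (25*(2*3/10))*(-3) = (25*(2*3*(1/10)))*(-3) = (25*(3/5))*(-3) = 15*(-3) = -45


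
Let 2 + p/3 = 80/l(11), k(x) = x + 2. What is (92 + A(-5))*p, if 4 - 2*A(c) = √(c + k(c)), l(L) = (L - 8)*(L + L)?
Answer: -2444/11 + 26*I*√2/11 ≈ -222.18 + 3.3427*I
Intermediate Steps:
l(L) = 2*L*(-8 + L) (l(L) = (-8 + L)*(2*L) = 2*L*(-8 + L))
k(x) = 2 + x
p = -26/11 (p = -6 + 3*(80/((2*11*(-8 + 11)))) = -6 + 3*(80/((2*11*3))) = -6 + 3*(80/66) = -6 + 3*(80*(1/66)) = -6 + 3*(40/33) = -6 + 40/11 = -26/11 ≈ -2.3636)
A(c) = 2 - √(2 + 2*c)/2 (A(c) = 2 - √(c + (2 + c))/2 = 2 - √(2 + 2*c)/2)
(92 + A(-5))*p = (92 + (2 - √(2 + 2*(-5))/2))*(-26/11) = (92 + (2 - √(2 - 10)/2))*(-26/11) = (92 + (2 - I*√2))*(-26/11) = (94 - I*√2)*(-26/11) = -2444/11 + 26*I*√2/11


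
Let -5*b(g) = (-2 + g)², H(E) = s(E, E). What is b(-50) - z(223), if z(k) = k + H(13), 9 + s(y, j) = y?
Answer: -3839/5 ≈ -767.80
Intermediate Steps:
s(y, j) = -9 + y
H(E) = -9 + E
b(g) = -(-2 + g)²/5
z(k) = 4 + k (z(k) = k + (-9 + 13) = k + 4 = 4 + k)
b(-50) - z(223) = -(-2 - 50)²/5 - (4 + 223) = -⅕*(-52)² - 1*227 = -⅕*2704 - 227 = -2704/5 - 227 = -3839/5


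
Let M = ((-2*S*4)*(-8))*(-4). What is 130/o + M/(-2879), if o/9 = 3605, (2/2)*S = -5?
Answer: -8231066/18681831 ≈ -0.44059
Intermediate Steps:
S = -5
o = 32445 (o = 9*3605 = 32445)
M = 1280 (M = ((-2*(-5)*4)*(-8))*(-4) = ((10*4)*(-8))*(-4) = (40*(-8))*(-4) = -320*(-4) = 1280)
130/o + M/(-2879) = 130/32445 + 1280/(-2879) = 130*(1/32445) + 1280*(-1/2879) = 26/6489 - 1280/2879 = -8231066/18681831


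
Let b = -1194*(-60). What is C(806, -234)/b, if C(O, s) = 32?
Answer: 4/8955 ≈ 0.00044668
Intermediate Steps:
b = 71640
C(806, -234)/b = 32/71640 = 32*(1/71640) = 4/8955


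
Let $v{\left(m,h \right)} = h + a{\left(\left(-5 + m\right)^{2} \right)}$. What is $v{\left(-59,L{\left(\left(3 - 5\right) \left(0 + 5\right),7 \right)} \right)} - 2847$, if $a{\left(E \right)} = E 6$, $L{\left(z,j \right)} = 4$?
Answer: $21733$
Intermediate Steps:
$a{\left(E \right)} = 6 E$
$v{\left(m,h \right)} = h + 6 \left(-5 + m\right)^{2}$
$v{\left(-59,L{\left(\left(3 - 5\right) \left(0 + 5\right),7 \right)} \right)} - 2847 = \left(4 + 6 \left(-5 - 59\right)^{2}\right) - 2847 = \left(4 + 6 \left(-64\right)^{2}\right) - 2847 = \left(4 + 6 \cdot 4096\right) - 2847 = \left(4 + 24576\right) - 2847 = 24580 - 2847 = 21733$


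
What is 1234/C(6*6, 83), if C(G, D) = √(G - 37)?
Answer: -1234*I ≈ -1234.0*I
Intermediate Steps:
C(G, D) = √(-37 + G)
1234/C(6*6, 83) = 1234/(√(-37 + 6*6)) = 1234/(√(-37 + 36)) = 1234/(√(-1)) = 1234/I = 1234*(-I) = -1234*I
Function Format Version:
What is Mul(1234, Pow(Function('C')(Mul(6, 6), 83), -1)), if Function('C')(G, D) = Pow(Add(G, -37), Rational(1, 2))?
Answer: Mul(-1234, I) ≈ Mul(-1234.0, I)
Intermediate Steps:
Function('C')(G, D) = Pow(Add(-37, G), Rational(1, 2))
Mul(1234, Pow(Function('C')(Mul(6, 6), 83), -1)) = Mul(1234, Pow(Pow(Add(-37, Mul(6, 6)), Rational(1, 2)), -1)) = Mul(1234, Pow(Pow(Add(-37, 36), Rational(1, 2)), -1)) = Mul(1234, Pow(Pow(-1, Rational(1, 2)), -1)) = Mul(1234, Pow(I, -1)) = Mul(1234, Mul(-1, I)) = Mul(-1234, I)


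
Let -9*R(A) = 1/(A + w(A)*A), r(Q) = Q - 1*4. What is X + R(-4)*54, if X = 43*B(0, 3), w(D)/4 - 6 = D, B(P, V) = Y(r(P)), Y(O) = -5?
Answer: -1289/6 ≈ -214.83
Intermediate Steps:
r(Q) = -4 + Q (r(Q) = Q - 4 = -4 + Q)
B(P, V) = -5
w(D) = 24 + 4*D
X = -215 (X = 43*(-5) = -215)
R(A) = -1/(9*(A + A*(24 + 4*A))) (R(A) = -1/(9*(A + (24 + 4*A)*A)) = -1/(9*(A + A*(24 + 4*A))))
X + R(-4)*54 = -215 - ⅑/(-4*(25 + 4*(-4)))*54 = -215 - ⅑*(-¼)/(25 - 16)*54 = -215 - ⅑*(-¼)/9*54 = -215 - ⅑*(-¼)*⅑*54 = -215 + (1/324)*54 = -215 + ⅙ = -1289/6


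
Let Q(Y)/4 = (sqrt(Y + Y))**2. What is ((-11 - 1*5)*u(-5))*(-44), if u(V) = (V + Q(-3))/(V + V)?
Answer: 10208/5 ≈ 2041.6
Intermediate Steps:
Q(Y) = 8*Y (Q(Y) = 4*(sqrt(Y + Y))**2 = 4*(sqrt(2*Y))**2 = 4*(sqrt(2)*sqrt(Y))**2 = 4*(2*Y) = 8*Y)
u(V) = (-24 + V)/(2*V) (u(V) = (V + 8*(-3))/(V + V) = (V - 24)/((2*V)) = (-24 + V)*(1/(2*V)) = (-24 + V)/(2*V))
((-11 - 1*5)*u(-5))*(-44) = ((-11 - 1*5)*((1/2)*(-24 - 5)/(-5)))*(-44) = ((-11 - 5)*((1/2)*(-1/5)*(-29)))*(-44) = -16*29/10*(-44) = -232/5*(-44) = 10208/5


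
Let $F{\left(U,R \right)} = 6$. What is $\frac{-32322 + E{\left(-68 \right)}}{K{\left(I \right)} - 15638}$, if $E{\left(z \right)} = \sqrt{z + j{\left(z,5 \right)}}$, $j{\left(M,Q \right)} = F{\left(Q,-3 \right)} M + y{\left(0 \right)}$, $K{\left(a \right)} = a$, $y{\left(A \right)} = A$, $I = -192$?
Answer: $\frac{16161}{7915} - \frac{i \sqrt{119}}{7915} \approx 2.0418 - 0.0013782 i$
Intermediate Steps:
$j{\left(M,Q \right)} = 6 M$ ($j{\left(M,Q \right)} = 6 M + 0 = 6 M$)
$E{\left(z \right)} = \sqrt{7} \sqrt{z}$ ($E{\left(z \right)} = \sqrt{z + 6 z} = \sqrt{7 z} = \sqrt{7} \sqrt{z}$)
$\frac{-32322 + E{\left(-68 \right)}}{K{\left(I \right)} - 15638} = \frac{-32322 + \sqrt{7} \sqrt{-68}}{-192 - 15638} = \frac{-32322 + \sqrt{7} \cdot 2 i \sqrt{17}}{-15830} = \left(-32322 + 2 i \sqrt{119}\right) \left(- \frac{1}{15830}\right) = \frac{16161}{7915} - \frac{i \sqrt{119}}{7915}$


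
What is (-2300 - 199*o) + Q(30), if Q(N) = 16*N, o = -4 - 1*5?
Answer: -29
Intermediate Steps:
o = -9 (o = -4 - 5 = -9)
(-2300 - 199*o) + Q(30) = (-2300 - 199*(-9)) + 16*30 = (-2300 + 1791) + 480 = -509 + 480 = -29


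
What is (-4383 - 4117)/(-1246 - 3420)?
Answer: 4250/2333 ≈ 1.8217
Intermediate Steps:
(-4383 - 4117)/(-1246 - 3420) = -8500/(-4666) = -8500*(-1/4666) = 4250/2333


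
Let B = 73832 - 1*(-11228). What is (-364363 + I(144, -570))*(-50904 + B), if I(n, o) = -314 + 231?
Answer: -12448017576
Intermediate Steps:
I(n, o) = -83
B = 85060 (B = 73832 + 11228 = 85060)
(-364363 + I(144, -570))*(-50904 + B) = (-364363 - 83)*(-50904 + 85060) = -364446*34156 = -12448017576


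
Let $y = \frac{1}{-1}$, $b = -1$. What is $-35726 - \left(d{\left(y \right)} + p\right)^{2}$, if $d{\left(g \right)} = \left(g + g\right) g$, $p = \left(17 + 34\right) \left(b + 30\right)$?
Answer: $-2229087$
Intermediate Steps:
$p = 1479$ ($p = \left(17 + 34\right) \left(-1 + 30\right) = 51 \cdot 29 = 1479$)
$y = -1$
$d{\left(g \right)} = 2 g^{2}$ ($d{\left(g \right)} = 2 g g = 2 g^{2}$)
$-35726 - \left(d{\left(y \right)} + p\right)^{2} = -35726 - \left(2 \left(-1\right)^{2} + 1479\right)^{2} = -35726 - \left(2 \cdot 1 + 1479\right)^{2} = -35726 - \left(2 + 1479\right)^{2} = -35726 - 1481^{2} = -35726 - 2193361 = -2229087$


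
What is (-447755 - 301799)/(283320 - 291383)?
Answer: 749554/8063 ≈ 92.962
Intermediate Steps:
(-447755 - 301799)/(283320 - 291383) = -749554/(-8063) = -749554*(-1/8063) = 749554/8063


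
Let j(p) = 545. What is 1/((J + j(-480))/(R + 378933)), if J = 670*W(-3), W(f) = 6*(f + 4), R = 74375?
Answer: 453308/4565 ≈ 99.301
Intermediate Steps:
W(f) = 24 + 6*f (W(f) = 6*(4 + f) = 24 + 6*f)
J = 4020 (J = 670*(24 + 6*(-3)) = 670*(24 - 18) = 670*6 = 4020)
1/((J + j(-480))/(R + 378933)) = 1/((4020 + 545)/(74375 + 378933)) = 1/(4565/453308) = 453308/4565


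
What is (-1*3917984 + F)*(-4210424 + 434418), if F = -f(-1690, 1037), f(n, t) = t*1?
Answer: 14798246810126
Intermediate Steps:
f(n, t) = t
F = -1037 (F = -1*1037 = -1037)
(-1*3917984 + F)*(-4210424 + 434418) = (-1*3917984 - 1037)*(-4210424 + 434418) = (-3917984 - 1037)*(-3776006) = -3919021*(-3776006) = 14798246810126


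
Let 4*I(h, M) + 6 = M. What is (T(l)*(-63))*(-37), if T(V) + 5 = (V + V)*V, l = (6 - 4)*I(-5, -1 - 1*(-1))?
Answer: 30303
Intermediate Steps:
I(h, M) = -3/2 + M/4
l = -3 (l = (6 - 4)*(-3/2 + (-1 - 1*(-1))/4) = 2*(-3/2 + (-1 + 1)/4) = 2*(-3/2 + (¼)*0) = 2*(-3/2 + 0) = 2*(-3/2) = -3)
T(V) = -5 + 2*V² (T(V) = -5 + (V + V)*V = -5 + (2*V)*V = -5 + 2*V²)
(T(l)*(-63))*(-37) = ((-5 + 2*(-3)²)*(-63))*(-37) = ((-5 + 2*9)*(-63))*(-37) = ((-5 + 18)*(-63))*(-37) = (13*(-63))*(-37) = -819*(-37) = 30303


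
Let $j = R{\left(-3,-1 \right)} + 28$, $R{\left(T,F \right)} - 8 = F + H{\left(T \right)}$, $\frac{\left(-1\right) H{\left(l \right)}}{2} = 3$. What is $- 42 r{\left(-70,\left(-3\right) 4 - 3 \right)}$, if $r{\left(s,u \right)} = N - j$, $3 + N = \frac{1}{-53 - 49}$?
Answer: $\frac{22855}{17} \approx 1344.4$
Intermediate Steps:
$H{\left(l \right)} = -6$ ($H{\left(l \right)} = \left(-2\right) 3 = -6$)
$R{\left(T,F \right)} = 2 + F$ ($R{\left(T,F \right)} = 8 + \left(F - 6\right) = 8 + \left(-6 + F\right) = 2 + F$)
$N = - \frac{307}{102}$ ($N = -3 + \frac{1}{-53 - 49} = -3 + \frac{1}{-102} = -3 - \frac{1}{102} = - \frac{307}{102} \approx -3.0098$)
$j = 29$ ($j = \left(2 - 1\right) + 28 = 1 + 28 = 29$)
$r{\left(s,u \right)} = - \frac{3265}{102}$ ($r{\left(s,u \right)} = - \frac{307}{102} - 29 = - \frac{3265}{102}$)
$- 42 r{\left(-70,\left(-3\right) 4 - 3 \right)} = \left(-42\right) \left(- \frac{3265}{102}\right) = \frac{22855}{17}$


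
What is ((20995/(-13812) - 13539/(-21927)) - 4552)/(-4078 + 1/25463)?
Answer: 11703411109380245/10482655630469604 ≈ 1.1165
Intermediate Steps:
((20995/(-13812) - 13539/(-21927)) - 4552)/(-4078 + 1/25463) = ((20995*(-1/13812) - 13539*(-1/21927)) - 4552)/(-4078 + 1/25463) = ((-20995/13812 + 4513/7309) - 4552)/(-103838113/25463) = (-91118899/100951908 - 4552)*(-25463/103838113) = -459624204115/100951908*(-25463/103838113) = 11703411109380245/10482655630469604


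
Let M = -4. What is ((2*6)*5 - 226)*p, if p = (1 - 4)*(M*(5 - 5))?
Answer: 0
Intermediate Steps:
p = 0 (p = (1 - 4)*(-4*(5 - 5)) = -(-12)*0 = -3*0 = 0)
((2*6)*5 - 226)*p = ((2*6)*5 - 226)*0 = (12*5 - 226)*0 = (60 - 226)*0 = -166*0 = 0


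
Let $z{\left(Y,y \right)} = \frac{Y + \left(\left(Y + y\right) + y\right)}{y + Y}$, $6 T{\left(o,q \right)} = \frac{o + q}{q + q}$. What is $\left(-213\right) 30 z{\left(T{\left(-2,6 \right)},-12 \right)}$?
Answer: $-12780$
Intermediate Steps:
$T{\left(o,q \right)} = \frac{o + q}{12 q}$ ($T{\left(o,q \right)} = \frac{\left(o + q\right) \frac{1}{q + q}}{6} = \frac{\left(o + q\right) \frac{1}{2 q}}{6} = \frac{\frac{1}{2} \frac{1}{q} \left(o + q\right)}{6} = \frac{o + q}{12 q}$)
$z{\left(Y,y \right)} = \frac{2 Y + 2 y}{Y + y}$ ($z{\left(Y,y \right)} = \frac{Y + \left(Y + 2 y\right)}{Y + y} = \frac{2 Y + 2 y}{Y + y}$)
$\left(-213\right) 30 z{\left(T{\left(-2,6 \right)},-12 \right)} = \left(-213\right) 30 \cdot 2 = \left(-6390\right) 2 = -12780$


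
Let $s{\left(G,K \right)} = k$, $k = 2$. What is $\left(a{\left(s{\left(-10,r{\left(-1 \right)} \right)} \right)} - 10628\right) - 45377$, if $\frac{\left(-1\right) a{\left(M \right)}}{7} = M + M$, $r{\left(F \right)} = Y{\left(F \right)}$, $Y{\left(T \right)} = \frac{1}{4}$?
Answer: $-56033$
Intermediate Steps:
$Y{\left(T \right)} = \frac{1}{4}$
$r{\left(F \right)} = \frac{1}{4}$
$s{\left(G,K \right)} = 2$
$a{\left(M \right)} = - 14 M$ ($a{\left(M \right)} = - 7 \left(M + M\right) = - 7 \cdot 2 M = - 14 M$)
$\left(a{\left(s{\left(-10,r{\left(-1 \right)} \right)} \right)} - 10628\right) - 45377 = \left(\left(-14\right) 2 - 10628\right) - 45377 = \left(-28 - 10628\right) - 45377 = -10656 - 45377 = -56033$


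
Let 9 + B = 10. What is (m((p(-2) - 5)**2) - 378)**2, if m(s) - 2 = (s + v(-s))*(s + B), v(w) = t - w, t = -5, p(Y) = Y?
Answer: 18267076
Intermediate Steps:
B = 1 (B = -9 + 10 = 1)
v(w) = -5 - w
m(s) = 2 + (1 + s)*(-5 + 2*s) (m(s) = 2 + (s + (-5 - (-1)*s))*(s + 1) = 2 + (s + (-5 + s))*(1 + s) = 2 + (-5 + 2*s)*(1 + s) = 2 + (1 + s)*(-5 + 2*s))
(m((p(-2) - 5)**2) - 378)**2 = ((-3 - 3*(-2 - 5)**2 + 2*((-2 - 5)**2)**2) - 378)**2 = ((-3 - 3*(-7)**2 + 2*((-7)**2)**2) - 378)**2 = ((-3 - 3*49 + 2*49**2) - 378)**2 = ((-3 - 147 + 2*2401) - 378)**2 = ((-3 - 147 + 4802) - 378)**2 = (4652 - 378)**2 = 4274**2 = 18267076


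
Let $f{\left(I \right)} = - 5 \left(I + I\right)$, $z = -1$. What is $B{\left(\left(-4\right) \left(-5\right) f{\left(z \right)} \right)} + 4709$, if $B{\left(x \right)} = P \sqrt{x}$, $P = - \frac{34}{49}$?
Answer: $4709 - \frac{340 \sqrt{2}}{49} \approx 4699.2$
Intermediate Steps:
$P = - \frac{34}{49}$ ($P = \left(-34\right) \frac{1}{49} = - \frac{34}{49} \approx -0.69388$)
$f{\left(I \right)} = - 10 I$ ($f{\left(I \right)} = - 5 \cdot 2 I = - 10 I$)
$B{\left(x \right)} = - \frac{34 \sqrt{x}}{49}$
$B{\left(\left(-4\right) \left(-5\right) f{\left(z \right)} \right)} + 4709 = - \frac{34 \sqrt{\left(-4\right) \left(-5\right) \left(\left(-10\right) \left(-1\right)\right)}}{49} + 4709 = - \frac{34 \sqrt{20 \cdot 10}}{49} + 4709 = - \frac{34 \sqrt{200}}{49} + 4709 = - \frac{34 \cdot 10 \sqrt{2}}{49} + 4709 = - \frac{340 \sqrt{2}}{49} + 4709 = 4709 - \frac{340 \sqrt{2}}{49}$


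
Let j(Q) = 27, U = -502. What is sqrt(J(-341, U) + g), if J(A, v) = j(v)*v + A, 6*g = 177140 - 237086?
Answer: 3*I*sqrt(2654) ≈ 154.55*I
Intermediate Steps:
g = -9991 (g = (177140 - 237086)/6 = (1/6)*(-59946) = -9991)
J(A, v) = A + 27*v (J(A, v) = 27*v + A = A + 27*v)
sqrt(J(-341, U) + g) = sqrt((-341 + 27*(-502)) - 9991) = sqrt((-341 - 13554) - 9991) = sqrt(-13895 - 9991) = sqrt(-23886) = 3*I*sqrt(2654)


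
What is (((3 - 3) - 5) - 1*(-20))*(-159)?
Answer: -2385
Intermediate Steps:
(((3 - 3) - 5) - 1*(-20))*(-159) = ((0 - 5) + 20)*(-159) = (-5 + 20)*(-159) = 15*(-159) = -2385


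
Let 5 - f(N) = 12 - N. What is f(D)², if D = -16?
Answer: 529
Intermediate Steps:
f(N) = -7 + N (f(N) = 5 - (12 - N) = 5 + (-12 + N) = -7 + N)
f(D)² = (-7 - 16)² = (-23)² = 529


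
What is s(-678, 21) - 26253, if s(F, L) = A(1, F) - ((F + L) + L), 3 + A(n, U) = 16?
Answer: -25604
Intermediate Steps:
A(n, U) = 13 (A(n, U) = -3 + 16 = 13)
s(F, L) = 13 - F - 2*L (s(F, L) = 13 - ((F + L) + L) = 13 - (F + 2*L) = 13 + (-F - 2*L) = 13 - F - 2*L)
s(-678, 21) - 26253 = (13 - 1*(-678) - 2*21) - 26253 = (13 + 678 - 42) - 26253 = 649 - 26253 = -25604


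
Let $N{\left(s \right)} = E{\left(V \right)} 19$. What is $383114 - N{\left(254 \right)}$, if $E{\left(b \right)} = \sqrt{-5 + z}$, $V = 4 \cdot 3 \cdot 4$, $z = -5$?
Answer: $383114 - 19 i \sqrt{10} \approx 3.8311 \cdot 10^{5} - 60.083 i$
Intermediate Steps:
$V = 48$ ($V = 12 \cdot 4 = 48$)
$E{\left(b \right)} = i \sqrt{10}$ ($E{\left(b \right)} = \sqrt{-5 - 5} = \sqrt{-10} = i \sqrt{10}$)
$N{\left(s \right)} = 19 i \sqrt{10}$ ($N{\left(s \right)} = i \sqrt{10} \cdot 19 = 19 i \sqrt{10}$)
$383114 - N{\left(254 \right)} = 383114 - 19 i \sqrt{10}$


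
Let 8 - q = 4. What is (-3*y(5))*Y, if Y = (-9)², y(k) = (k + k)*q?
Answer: -9720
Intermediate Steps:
q = 4 (q = 8 - 1*4 = 8 - 4 = 4)
y(k) = 8*k (y(k) = (k + k)*4 = (2*k)*4 = 8*k)
Y = 81
(-3*y(5))*Y = -24*5*81 = -3*40*81 = -120*81 = -9720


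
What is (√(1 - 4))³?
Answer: -3*I*√3 ≈ -5.1962*I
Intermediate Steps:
(√(1 - 4))³ = (√(-3))³ = (I*√3)³ = -3*I*√3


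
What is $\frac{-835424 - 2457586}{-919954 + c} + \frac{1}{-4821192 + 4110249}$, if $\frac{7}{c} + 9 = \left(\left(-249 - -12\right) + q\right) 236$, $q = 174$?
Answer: $\frac{995118912115927}{278002187626917} \approx 3.5795$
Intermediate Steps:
$c = - \frac{7}{14877}$ ($c = \frac{7}{-9 + \left(\left(-249 - -12\right) + 174\right) 236} = \frac{7}{-9 + \left(\left(-249 + \left(-30 + 42\right)\right) + 174\right) 236} = \frac{7}{-9 + \left(\left(-249 + 12\right) + 174\right) 236} = \frac{7}{-9 + \left(-237 + 174\right) 236} = \frac{7}{-9 - 14868} = \frac{7}{-14877} = 7 \left(- \frac{1}{14877}\right) = - \frac{7}{14877} \approx -0.00047053$)
$\frac{-835424 - 2457586}{-919954 + c} + \frac{1}{-4821192 + 4110249} = \frac{-835424 - 2457586}{-919954 - \frac{7}{14877}} + \frac{1}{-4821192 + 4110249} = - \frac{3293010}{- \frac{13686155665}{14877}} + \frac{1}{-710943} = \left(-3293010\right) \left(- \frac{14877}{13686155665}\right) - \frac{1}{710943} = \frac{1399717422}{391033019} - \frac{1}{710943} = \frac{995118912115927}{278002187626917}$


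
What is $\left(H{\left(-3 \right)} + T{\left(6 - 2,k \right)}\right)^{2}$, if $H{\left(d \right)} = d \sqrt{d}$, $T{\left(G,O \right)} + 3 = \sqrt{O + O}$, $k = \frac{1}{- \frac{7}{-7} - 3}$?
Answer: $\left(3 - i + 3 i \sqrt{3}\right)^{2} \approx -8.6077 + 25.177 i$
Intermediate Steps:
$k = - \frac{1}{2}$ ($k = \frac{1}{\left(-7\right) \left(- \frac{1}{7}\right) - 3} = \frac{1}{1 - 3} = \frac{1}{-2} = - \frac{1}{2} \approx -0.5$)
$T{\left(G,O \right)} = -3 + \sqrt{2} \sqrt{O}$ ($T{\left(G,O \right)} = -3 + \sqrt{O + O} = -3 + \sqrt{2 O} = -3 + \sqrt{2} \sqrt{O}$)
$H{\left(d \right)} = d^{\frac{3}{2}}$
$\left(H{\left(-3 \right)} + T{\left(6 - 2,k \right)}\right)^{2} = \left(\left(-3\right)^{\frac{3}{2}} - \left(3 - \sqrt{2} \sqrt{- \frac{1}{2}}\right)\right)^{2} = \left(- 3 i \sqrt{3} - \left(3 - \sqrt{2} \frac{i \sqrt{2}}{2}\right)\right)^{2} = \left(- 3 i \sqrt{3} - \left(3 - i\right)\right)^{2} = \left(-3 + i - 3 i \sqrt{3}\right)^{2}$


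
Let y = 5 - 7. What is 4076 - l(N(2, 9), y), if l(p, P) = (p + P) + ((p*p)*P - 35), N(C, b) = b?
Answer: 4266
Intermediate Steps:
y = -2
l(p, P) = -35 + P + p + P*p² (l(p, P) = (P + p) + (p²*P - 35) = (P + p) + (P*p² - 35) = (P + p) + (-35 + P*p²) = -35 + P + p + P*p²)
4076 - l(N(2, 9), y) = 4076 - (-35 - 2 + 9 - 2*9²) = 4076 - (-35 - 2 + 9 - 2*81) = 4076 - (-35 - 2 + 9 - 162) = 4076 - 1*(-190) = 4076 + 190 = 4266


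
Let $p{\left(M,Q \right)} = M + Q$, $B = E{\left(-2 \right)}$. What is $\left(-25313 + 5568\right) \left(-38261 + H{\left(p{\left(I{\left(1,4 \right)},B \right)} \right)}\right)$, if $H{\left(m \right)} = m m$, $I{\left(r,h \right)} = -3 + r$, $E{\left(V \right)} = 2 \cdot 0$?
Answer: $755384465$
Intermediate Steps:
$E{\left(V \right)} = 0$
$B = 0$
$H{\left(m \right)} = m^{2}$
$\left(-25313 + 5568\right) \left(-38261 + H{\left(p{\left(I{\left(1,4 \right)},B \right)} \right)}\right) = \left(-25313 + 5568\right) \left(-38261 + \left(\left(-3 + 1\right) + 0\right)^{2}\right) = - 19745 \left(-38261 + \left(-2 + 0\right)^{2}\right) = - 19745 \left(-38261 + \left(-2\right)^{2}\right) = - 19745 \left(-38261 + 4\right) = \left(-19745\right) \left(-38257\right) = 755384465$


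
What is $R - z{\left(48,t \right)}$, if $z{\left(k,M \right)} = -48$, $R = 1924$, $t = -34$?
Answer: $1972$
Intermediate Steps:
$R - z{\left(48,t \right)} = 1924 - -48 = 1924 + 48 = 1972$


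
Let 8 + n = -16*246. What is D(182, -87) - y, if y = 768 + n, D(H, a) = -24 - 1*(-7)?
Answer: 3159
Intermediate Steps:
D(H, a) = -17 (D(H, a) = -24 + 7 = -17)
n = -3944 (n = -8 - 16*246 = -8 - 3936 = -3944)
y = -3176 (y = 768 - 3944 = -3176)
D(182, -87) - y = -17 - 1*(-3176) = -17 + 3176 = 3159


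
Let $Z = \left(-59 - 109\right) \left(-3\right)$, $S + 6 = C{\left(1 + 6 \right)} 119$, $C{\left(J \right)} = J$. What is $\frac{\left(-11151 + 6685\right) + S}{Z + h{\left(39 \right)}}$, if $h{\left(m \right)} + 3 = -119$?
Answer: $- \frac{3639}{382} \approx -9.5262$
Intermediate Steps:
$h{\left(m \right)} = -122$ ($h{\left(m \right)} = -3 - 119 = -122$)
$S = 827$ ($S = -6 + \left(1 + 6\right) 119 = -6 + 7 \cdot 119 = -6 + 833 = 827$)
$Z = 504$ ($Z = \left(-168\right) \left(-3\right) = 504$)
$\frac{\left(-11151 + 6685\right) + S}{Z + h{\left(39 \right)}} = \frac{\left(-11151 + 6685\right) + 827}{504 - 122} = \frac{-4466 + 827}{382} = \left(-3639\right) \frac{1}{382} = - \frac{3639}{382}$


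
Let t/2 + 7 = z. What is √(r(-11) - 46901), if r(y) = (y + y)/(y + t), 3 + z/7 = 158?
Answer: I*√1783410915/195 ≈ 216.57*I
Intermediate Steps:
z = 1085 (z = -21 + 7*158 = -21 + 1106 = 1085)
t = 2156 (t = -14 + 2*1085 = -14 + 2170 = 2156)
r(y) = 2*y/(2156 + y) (r(y) = (y + y)/(y + 2156) = (2*y)/(2156 + y) = 2*y/(2156 + y))
√(r(-11) - 46901) = √(2*(-11)/(2156 - 11) - 46901) = √(2*(-11)/2145 - 46901) = √(2*(-11)*(1/2145) - 46901) = √(-2/195 - 46901) = √(-9145697/195) = I*√1783410915/195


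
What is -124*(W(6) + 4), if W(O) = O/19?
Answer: -10168/19 ≈ -535.16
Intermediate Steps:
W(O) = O/19 (W(O) = O*(1/19) = O/19)
-124*(W(6) + 4) = -124*((1/19)*6 + 4) = -124*(6/19 + 4) = -124*82/19 = -10168/19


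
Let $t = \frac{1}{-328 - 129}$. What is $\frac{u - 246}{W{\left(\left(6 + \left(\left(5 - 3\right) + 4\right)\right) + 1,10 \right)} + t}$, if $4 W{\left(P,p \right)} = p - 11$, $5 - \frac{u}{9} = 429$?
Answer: $\frac{7425336}{461} \approx 16107.0$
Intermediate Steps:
$u = -3816$ ($u = 45 - 3861 = -3816$)
$t = - \frac{1}{457}$ ($t = \frac{1}{-457} = - \frac{1}{457} \approx -0.0021882$)
$W{\left(P,p \right)} = - \frac{11}{4} + \frac{p}{4}$ ($W{\left(P,p \right)} = \frac{p - 11}{4} = \frac{-11 + p}{4} = - \frac{11}{4} + \frac{p}{4}$)
$\frac{u - 246}{W{\left(\left(6 + \left(\left(5 - 3\right) + 4\right)\right) + 1,10 \right)} + t} = \frac{-3816 - 246}{\left(- \frac{11}{4} + \frac{1}{4} \cdot 10\right) - \frac{1}{457}} = - \frac{4062}{\left(- \frac{11}{4} + \frac{5}{2}\right) - \frac{1}{457}} = - \frac{4062}{- \frac{1}{4} - \frac{1}{457}} = - \frac{4062}{- \frac{461}{1828}} = \left(-4062\right) \left(- \frac{1828}{461}\right) = \frac{7425336}{461}$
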